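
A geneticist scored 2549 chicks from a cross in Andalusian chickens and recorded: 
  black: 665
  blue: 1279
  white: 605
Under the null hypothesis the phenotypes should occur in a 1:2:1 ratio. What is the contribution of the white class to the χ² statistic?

1.632

Expected counts for N = 2549 under a 1:2:1 ratio (total parts = 4):
  black: 2549 × 1/4 = 637.25
  blue: 2549 × 2/4 = 1274.5
  white: 2549 × 1/4 = 637.25
Contribution of white: (605 − 637.25)² / 637.25 = 1.6321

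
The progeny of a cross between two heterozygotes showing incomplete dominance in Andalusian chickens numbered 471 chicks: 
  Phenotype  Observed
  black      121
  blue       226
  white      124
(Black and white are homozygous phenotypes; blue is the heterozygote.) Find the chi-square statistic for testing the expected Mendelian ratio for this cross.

0.805

With incomplete dominance, a heterozygote × heterozygote cross gives a 1:2:1 phenotypic ratio.
Expected counts for N = 471 under a 1:2:1 ratio (total parts = 4):
  black: 471 × 1/4 = 117.75
  blue: 471 × 2/4 = 235.5
  white: 471 × 1/4 = 117.75
χ² = Σ (O − E)² / E
  black: (121 − 117.75)² / 117.75 = 0.0897
  blue: (226 − 235.5)² / 235.5 = 0.3832
  white: (124 − 117.75)² / 117.75 = 0.3317
χ² = 0.0897 + 0.3832 + 0.3317 = 0.8046 ≈ 0.805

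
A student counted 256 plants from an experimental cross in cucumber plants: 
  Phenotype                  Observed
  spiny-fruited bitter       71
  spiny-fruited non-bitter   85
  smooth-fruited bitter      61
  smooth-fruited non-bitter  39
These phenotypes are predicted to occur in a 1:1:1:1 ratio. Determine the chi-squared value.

Expected counts for N = 256 under a 1:1:1:1 ratio (total parts = 4):
  spiny-fruited bitter: 256 × 1/4 = 64
  spiny-fruited non-bitter: 256 × 1/4 = 64
  smooth-fruited bitter: 256 × 1/4 = 64
  smooth-fruited non-bitter: 256 × 1/4 = 64
χ² = Σ (O − E)² / E
  spiny-fruited bitter: (71 − 64)² / 64 = 0.7656
  spiny-fruited non-bitter: (85 − 64)² / 64 = 6.8906
  smooth-fruited bitter: (61 − 64)² / 64 = 0.1406
  smooth-fruited non-bitter: (39 − 64)² / 64 = 9.7656
χ² = 0.7656 + 6.8906 + 0.1406 + 9.7656 = 17.5624 ≈ 17.562

17.562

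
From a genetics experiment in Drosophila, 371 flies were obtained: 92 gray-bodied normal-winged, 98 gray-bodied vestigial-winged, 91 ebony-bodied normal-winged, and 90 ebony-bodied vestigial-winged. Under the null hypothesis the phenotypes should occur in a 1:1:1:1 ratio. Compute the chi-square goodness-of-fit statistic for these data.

0.418

The 1:1:1:1 ratio has 4 parts, so with N = 371 the expected counts are:
  gray-bodied normal-winged: 371 × 1/4 = 92.75
  gray-bodied vestigial-winged: 371 × 1/4 = 92.75
  ebony-bodied normal-winged: 371 × 1/4 = 92.75
  ebony-bodied vestigial-winged: 371 × 1/4 = 92.75
χ² = Σ (O − E)² / E
  gray-bodied normal-winged: (92 − 92.75)² / 92.75 = 0.0061
  gray-bodied vestigial-winged: (98 − 92.75)² / 92.75 = 0.2972
  ebony-bodied normal-winged: (91 − 92.75)² / 92.75 = 0.0330
  ebony-bodied vestigial-winged: (90 − 92.75)² / 92.75 = 0.0815
χ² = 0.0061 + 0.2972 + 0.0330 + 0.0815 = 0.4178 ≈ 0.418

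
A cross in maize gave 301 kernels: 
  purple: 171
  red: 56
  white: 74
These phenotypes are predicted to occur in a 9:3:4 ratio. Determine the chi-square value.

0.041

Expected counts for N = 301 under a 9:3:4 ratio (total parts = 16):
  purple: 301 × 9/16 = 169.3125
  red: 301 × 3/16 = 56.4375
  white: 301 × 4/16 = 75.25
χ² = Σ (O − E)² / E
  purple: (171 − 169.3125)² / 169.3125 = 0.0168
  red: (56 − 56.4375)² / 56.4375 = 0.0034
  white: (74 − 75.25)² / 75.25 = 0.0208
χ² = 0.0168 + 0.0034 + 0.0208 = 0.041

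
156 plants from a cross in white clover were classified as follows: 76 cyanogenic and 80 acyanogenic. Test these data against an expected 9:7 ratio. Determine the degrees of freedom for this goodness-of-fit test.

1

A goodness-of-fit test with 2 phenotype classes has df = 2 − 1 = 1.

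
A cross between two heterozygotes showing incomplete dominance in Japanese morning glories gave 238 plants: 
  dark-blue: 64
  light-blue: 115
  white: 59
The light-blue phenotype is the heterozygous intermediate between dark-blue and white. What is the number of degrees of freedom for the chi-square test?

2

With incomplete dominance, a heterozygote × heterozygote cross gives a 1:2:1 phenotypic ratio.
A goodness-of-fit test with 3 phenotype classes has df = 3 − 1 = 2.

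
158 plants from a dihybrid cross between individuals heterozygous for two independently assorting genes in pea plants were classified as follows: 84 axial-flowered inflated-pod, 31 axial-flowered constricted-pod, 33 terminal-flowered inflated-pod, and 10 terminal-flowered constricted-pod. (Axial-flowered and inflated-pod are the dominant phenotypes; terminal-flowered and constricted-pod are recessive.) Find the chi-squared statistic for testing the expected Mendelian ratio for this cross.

A dihybrid F₂ with independent assortment and complete dominance at both loci gives a 9:3:3:1 phenotypic ratio.
Expected counts for N = 158 under a 9:3:3:1 ratio (total parts = 16):
  axial-flowered inflated-pod: 158 × 9/16 = 88.875
  axial-flowered constricted-pod: 158 × 3/16 = 29.625
  terminal-flowered inflated-pod: 158 × 3/16 = 29.625
  terminal-flowered constricted-pod: 158 × 1/16 = 9.875
χ² = Σ (O − E)² / E
  axial-flowered inflated-pod: (84 − 88.875)² / 88.875 = 0.2674
  axial-flowered constricted-pod: (31 − 29.625)² / 29.625 = 0.0638
  terminal-flowered inflated-pod: (33 − 29.625)² / 29.625 = 0.3845
  terminal-flowered constricted-pod: (10 − 9.875)² / 9.875 = 0.0016
χ² = 0.2674 + 0.0638 + 0.3845 + 0.0016 = 0.7173 ≈ 0.717

0.717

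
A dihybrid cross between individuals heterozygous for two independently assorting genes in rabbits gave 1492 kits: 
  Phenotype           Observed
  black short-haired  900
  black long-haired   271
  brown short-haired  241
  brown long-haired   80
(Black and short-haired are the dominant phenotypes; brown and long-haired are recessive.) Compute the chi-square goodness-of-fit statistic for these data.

11.921

A dihybrid F₂ with independent assortment and complete dominance at both loci gives a 9:3:3:1 phenotypic ratio.
Expected counts for N = 1492 under a 9:3:3:1 ratio (total parts = 16):
  black short-haired: 1492 × 9/16 = 839.25
  black long-haired: 1492 × 3/16 = 279.75
  brown short-haired: 1492 × 3/16 = 279.75
  brown long-haired: 1492 × 1/16 = 93.25
χ² = Σ (O − E)² / E
  black short-haired: (900 − 839.25)² / 839.25 = 4.3975
  black long-haired: (271 − 279.75)² / 279.75 = 0.2737
  brown short-haired: (241 − 279.75)² / 279.75 = 5.3675
  brown long-haired: (80 − 93.25)² / 93.25 = 1.8827
χ² = 4.3975 + 0.2737 + 5.3675 + 1.8827 = 11.9214 ≈ 11.921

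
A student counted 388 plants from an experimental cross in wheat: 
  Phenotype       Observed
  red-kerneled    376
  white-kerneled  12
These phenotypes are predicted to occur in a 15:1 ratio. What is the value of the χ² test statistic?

Expected counts for N = 388 under a 15:1 ratio (total parts = 16):
  red-kerneled: 388 × 15/16 = 363.75
  white-kerneled: 388 × 1/16 = 24.25
χ² = Σ (O − E)² / E
  red-kerneled: (376 − 363.75)² / 363.75 = 0.4125
  white-kerneled: (12 − 24.25)² / 24.25 = 6.1881
χ² = 0.4125 + 6.1881 = 6.6006 ≈ 6.601

6.601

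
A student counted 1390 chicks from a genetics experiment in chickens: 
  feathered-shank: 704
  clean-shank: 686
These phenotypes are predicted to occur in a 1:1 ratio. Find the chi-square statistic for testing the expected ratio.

0.233

The 1:1 ratio has 2 parts, so with N = 1390 the expected counts are:
  feathered-shank: 1390 × 1/2 = 695
  clean-shank: 1390 × 1/2 = 695
χ² = Σ (O − E)² / E
  feathered-shank: (704 − 695)² / 695 = 0.1165
  clean-shank: (686 − 695)² / 695 = 0.1165
χ² = 0.1165 + 0.1165 = 0.233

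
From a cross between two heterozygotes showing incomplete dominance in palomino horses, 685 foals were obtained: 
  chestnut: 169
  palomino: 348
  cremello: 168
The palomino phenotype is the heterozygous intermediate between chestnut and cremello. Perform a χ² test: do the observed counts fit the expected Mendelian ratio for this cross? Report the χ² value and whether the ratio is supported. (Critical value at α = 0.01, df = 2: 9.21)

With incomplete dominance, a heterozygote × heterozygote cross gives a 1:2:1 phenotypic ratio.
Under the 1:2:1 hypothesis (Σ ratio = 4, N = 685):
  chestnut: 685 × 1/4 = 171.25
  palomino: 685 × 2/4 = 342.5
  cremello: 685 × 1/4 = 171.25
χ² = Σ (O − E)² / E
  chestnut: (169 − 171.25)² / 171.25 = 0.0296
  palomino: (348 − 342.5)² / 342.5 = 0.0883
  cremello: (168 − 171.25)² / 171.25 = 0.0617
χ² = 0.0296 + 0.0883 + 0.0617 = 0.1796 ≈ 0.180
Degrees of freedom = 3 − 1 = 2; critical value at α = 0.01 is 9.21.
Since 0.180 < 9.21, we fail to reject the null hypothesis — the data are consistent with the 1:2:1 ratio.

0.180; consistent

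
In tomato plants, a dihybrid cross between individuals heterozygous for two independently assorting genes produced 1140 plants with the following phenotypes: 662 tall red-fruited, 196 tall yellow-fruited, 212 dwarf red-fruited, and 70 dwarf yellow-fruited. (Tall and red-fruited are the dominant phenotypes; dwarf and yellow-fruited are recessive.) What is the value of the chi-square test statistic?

A dihybrid F₂ with independent assortment and complete dominance at both loci gives a 9:3:3:1 phenotypic ratio.
Under the 9:3:3:1 hypothesis (Σ ratio = 16, N = 1140):
  tall red-fruited: 1140 × 9/16 = 641.25
  tall yellow-fruited: 1140 × 3/16 = 213.75
  dwarf red-fruited: 1140 × 3/16 = 213.75
  dwarf yellow-fruited: 1140 × 1/16 = 71.25
χ² = Σ (O − E)² / E
  tall red-fruited: (662 − 641.25)² / 641.25 = 0.6714
  tall yellow-fruited: (196 − 213.75)² / 213.75 = 1.4740
  dwarf red-fruited: (212 − 213.75)² / 213.75 = 0.0143
  dwarf yellow-fruited: (70 − 71.25)² / 71.25 = 0.0219
χ² = 0.6714 + 1.4740 + 0.0143 + 0.0219 = 2.1816 ≈ 2.182

2.182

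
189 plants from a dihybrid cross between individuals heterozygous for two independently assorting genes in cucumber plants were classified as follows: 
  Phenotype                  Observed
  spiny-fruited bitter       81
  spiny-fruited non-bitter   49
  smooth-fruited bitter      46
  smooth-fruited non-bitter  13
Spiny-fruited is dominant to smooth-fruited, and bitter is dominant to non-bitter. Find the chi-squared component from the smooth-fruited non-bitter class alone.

A dihybrid F₂ with independent assortment and complete dominance at both loci gives a 9:3:3:1 phenotypic ratio.
Under the 9:3:3:1 hypothesis (Σ ratio = 16, N = 189):
  spiny-fruited bitter: 189 × 9/16 = 106.3125
  spiny-fruited non-bitter: 189 × 3/16 = 35.4375
  smooth-fruited bitter: 189 × 3/16 = 35.4375
  smooth-fruited non-bitter: 189 × 1/16 = 11.8125
Contribution of smooth-fruited non-bitter: (13 − 11.8125)² / 11.8125 = 0.1194

0.119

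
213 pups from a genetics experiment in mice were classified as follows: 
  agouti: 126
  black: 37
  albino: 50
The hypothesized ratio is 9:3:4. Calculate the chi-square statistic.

0.734

Expected counts for N = 213 under a 9:3:4 ratio (total parts = 16):
  agouti: 213 × 9/16 = 119.8125
  black: 213 × 3/16 = 39.9375
  albino: 213 × 4/16 = 53.25
χ² = Σ (O − E)² / E
  agouti: (126 − 119.8125)² / 119.8125 = 0.3195
  black: (37 − 39.9375)² / 39.9375 = 0.2161
  albino: (50 − 53.25)² / 53.25 = 0.1984
χ² = 0.3195 + 0.2161 + 0.1984 = 0.734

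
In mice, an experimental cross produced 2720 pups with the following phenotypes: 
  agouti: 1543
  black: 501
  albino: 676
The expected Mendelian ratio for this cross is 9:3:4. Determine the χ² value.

0.293

Expected counts for N = 2720 under a 9:3:4 ratio (total parts = 16):
  agouti: 2720 × 9/16 = 1530
  black: 2720 × 3/16 = 510
  albino: 2720 × 4/16 = 680
χ² = Σ (O − E)² / E
  agouti: (1543 − 1530)² / 1530 = 0.1105
  black: (501 − 510)² / 510 = 0.1588
  albino: (676 − 680)² / 680 = 0.0235
χ² = 0.1105 + 0.1588 + 0.0235 = 0.2928 ≈ 0.293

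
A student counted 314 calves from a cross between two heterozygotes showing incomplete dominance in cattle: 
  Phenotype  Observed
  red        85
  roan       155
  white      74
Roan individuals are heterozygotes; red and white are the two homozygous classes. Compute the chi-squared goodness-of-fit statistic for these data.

With incomplete dominance, a heterozygote × heterozygote cross gives a 1:2:1 phenotypic ratio.
The 1:2:1 ratio has 4 parts, so with N = 314 the expected counts are:
  red: 314 × 1/4 = 78.5
  roan: 314 × 2/4 = 157
  white: 314 × 1/4 = 78.5
χ² = Σ (O − E)² / E
  red: (85 − 78.5)² / 78.5 = 0.5382
  roan: (155 − 157)² / 157 = 0.0255
  white: (74 − 78.5)² / 78.5 = 0.2580
χ² = 0.5382 + 0.0255 + 0.2580 = 0.8217 ≈ 0.822

0.822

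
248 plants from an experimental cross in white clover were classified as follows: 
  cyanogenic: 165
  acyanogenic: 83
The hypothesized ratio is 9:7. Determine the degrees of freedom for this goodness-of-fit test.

A goodness-of-fit test with 2 phenotype classes has df = 2 − 1 = 1.

1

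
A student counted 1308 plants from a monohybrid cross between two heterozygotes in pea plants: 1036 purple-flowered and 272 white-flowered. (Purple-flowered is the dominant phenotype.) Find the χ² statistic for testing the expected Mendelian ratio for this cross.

12.334

For a monohybrid cross between heterozygotes with complete dominance, the expected phenotypic ratio is 3:1.
Under the 3:1 hypothesis (Σ ratio = 4, N = 1308):
  purple-flowered: 1308 × 3/4 = 981
  white-flowered: 1308 × 1/4 = 327
χ² = Σ (O − E)² / E
  purple-flowered: (1036 − 981)² / 981 = 3.0836
  white-flowered: (272 − 327)² / 327 = 9.2508
χ² = 3.0836 + 9.2508 = 12.3344 ≈ 12.334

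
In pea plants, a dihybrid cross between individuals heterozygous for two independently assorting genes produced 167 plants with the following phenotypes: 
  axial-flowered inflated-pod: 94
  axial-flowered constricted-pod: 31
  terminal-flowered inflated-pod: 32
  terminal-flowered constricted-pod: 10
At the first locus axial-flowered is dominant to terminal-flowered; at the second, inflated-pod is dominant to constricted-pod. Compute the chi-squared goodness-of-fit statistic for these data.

0.037

A dihybrid F₂ with independent assortment and complete dominance at both loci gives a 9:3:3:1 phenotypic ratio.
The 9:3:3:1 ratio has 16 parts, so with N = 167 the expected counts are:
  axial-flowered inflated-pod: 167 × 9/16 = 93.9375
  axial-flowered constricted-pod: 167 × 3/16 = 31.3125
  terminal-flowered inflated-pod: 167 × 3/16 = 31.3125
  terminal-flowered constricted-pod: 167 × 1/16 = 10.4375
χ² = Σ (O − E)² / E
  axial-flowered inflated-pod: (94 − 93.9375)² / 93.9375 = 0.0000
  axial-flowered constricted-pod: (31 − 31.3125)² / 31.3125 = 0.0031
  terminal-flowered inflated-pod: (32 − 31.3125)² / 31.3125 = 0.0151
  terminal-flowered constricted-pod: (10 − 10.4375)² / 10.4375 = 0.0183
χ² = 0.0000 + 0.0031 + 0.0151 + 0.0183 = 0.0365 ≈ 0.037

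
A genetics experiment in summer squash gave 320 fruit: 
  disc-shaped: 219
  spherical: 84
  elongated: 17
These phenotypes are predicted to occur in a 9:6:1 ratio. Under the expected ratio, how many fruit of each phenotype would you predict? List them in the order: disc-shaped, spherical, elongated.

180, 120, 20

Expected counts for N = 320 under a 9:6:1 ratio (total parts = 16):
  disc-shaped: 320 × 9/16 = 180
  spherical: 320 × 6/16 = 120
  elongated: 320 × 1/16 = 20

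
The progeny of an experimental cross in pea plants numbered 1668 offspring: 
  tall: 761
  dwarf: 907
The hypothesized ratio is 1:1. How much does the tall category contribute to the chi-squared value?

6.390

Total ratio parts = 2. Expected numbers out of 1668:
  tall: 1668 × 1/2 = 834
  dwarf: 1668 × 1/2 = 834
Contribution of tall: (761 − 834)² / 834 = 6.3897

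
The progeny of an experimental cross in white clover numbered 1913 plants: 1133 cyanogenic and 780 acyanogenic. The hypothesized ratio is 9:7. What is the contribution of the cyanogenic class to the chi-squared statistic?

The 9:7 ratio has 16 parts, so with N = 1913 the expected counts are:
  cyanogenic: 1913 × 9/16 = 1076.0625
  acyanogenic: 1913 × 7/16 = 836.9375
Contribution of cyanogenic: (1133 − 1076.0625)² / 1076.0625 = 3.0127

3.013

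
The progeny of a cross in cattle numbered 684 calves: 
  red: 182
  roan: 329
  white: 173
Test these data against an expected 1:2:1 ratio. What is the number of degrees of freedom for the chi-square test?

2

A goodness-of-fit test with 3 phenotype classes has df = 3 − 1 = 2.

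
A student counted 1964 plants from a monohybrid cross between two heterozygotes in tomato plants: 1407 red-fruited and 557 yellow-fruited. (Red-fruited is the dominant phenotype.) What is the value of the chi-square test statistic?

11.829

For a monohybrid cross between heterozygotes with complete dominance, the expected phenotypic ratio is 3:1.
Under the 3:1 hypothesis (Σ ratio = 4, N = 1964):
  red-fruited: 1964 × 3/4 = 1473
  yellow-fruited: 1964 × 1/4 = 491
χ² = Σ (O − E)² / E
  red-fruited: (1407 − 1473)² / 1473 = 2.9572
  yellow-fruited: (557 − 491)² / 491 = 8.8717
χ² = 2.9572 + 8.8717 = 11.8289 ≈ 11.829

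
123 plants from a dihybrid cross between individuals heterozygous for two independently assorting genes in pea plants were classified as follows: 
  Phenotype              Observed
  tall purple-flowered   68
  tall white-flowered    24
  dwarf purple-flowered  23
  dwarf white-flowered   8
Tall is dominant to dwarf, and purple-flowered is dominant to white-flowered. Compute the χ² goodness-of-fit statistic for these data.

0.071

A dihybrid F₂ with independent assortment and complete dominance at both loci gives a 9:3:3:1 phenotypic ratio.
Under the 9:3:3:1 hypothesis (Σ ratio = 16, N = 123):
  tall purple-flowered: 123 × 9/16 = 69.1875
  tall white-flowered: 123 × 3/16 = 23.0625
  dwarf purple-flowered: 123 × 3/16 = 23.0625
  dwarf white-flowered: 123 × 1/16 = 7.6875
χ² = Σ (O − E)² / E
  tall purple-flowered: (68 − 69.1875)² / 69.1875 = 0.0204
  tall white-flowered: (24 − 23.0625)² / 23.0625 = 0.0381
  dwarf purple-flowered: (23 − 23.0625)² / 23.0625 = 0.0002
  dwarf white-flowered: (8 − 7.6875)² / 7.6875 = 0.0127
χ² = 0.0204 + 0.0381 + 0.0002 + 0.0127 = 0.0714 ≈ 0.071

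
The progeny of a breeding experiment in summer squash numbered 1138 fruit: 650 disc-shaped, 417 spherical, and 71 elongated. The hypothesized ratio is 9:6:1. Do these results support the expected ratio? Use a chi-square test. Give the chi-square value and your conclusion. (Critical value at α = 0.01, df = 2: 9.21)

0.375; consistent

Total ratio parts = 16. Expected numbers out of 1138:
  disc-shaped: 1138 × 9/16 = 640.125
  spherical: 1138 × 6/16 = 426.75
  elongated: 1138 × 1/16 = 71.125
χ² = Σ (O − E)² / E
  disc-shaped: (650 − 640.125)² / 640.125 = 0.1523
  spherical: (417 − 426.75)² / 426.75 = 0.2228
  elongated: (71 − 71.125)² / 71.125 = 0.0002
χ² = 0.1523 + 0.2228 + 0.0002 = 0.3753 ≈ 0.375
Degrees of freedom = 3 − 1 = 2; critical value at α = 0.01 is 9.21.
Since 0.375 < 9.21, we fail to reject the null hypothesis — the data are consistent with the 9:6:1 ratio.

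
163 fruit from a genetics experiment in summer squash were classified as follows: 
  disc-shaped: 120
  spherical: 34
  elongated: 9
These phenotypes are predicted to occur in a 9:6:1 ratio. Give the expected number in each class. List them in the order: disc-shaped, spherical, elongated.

91.6875, 61.125, 10.1875

Expected counts for N = 163 under a 9:6:1 ratio (total parts = 16):
  disc-shaped: 163 × 9/16 = 91.6875
  spherical: 163 × 6/16 = 61.125
  elongated: 163 × 1/16 = 10.1875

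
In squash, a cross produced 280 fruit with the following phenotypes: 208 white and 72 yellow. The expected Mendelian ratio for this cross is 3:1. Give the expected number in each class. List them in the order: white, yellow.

Expected counts for N = 280 under a 3:1 ratio (total parts = 4):
  white: 280 × 3/4 = 210
  yellow: 280 × 1/4 = 70

210, 70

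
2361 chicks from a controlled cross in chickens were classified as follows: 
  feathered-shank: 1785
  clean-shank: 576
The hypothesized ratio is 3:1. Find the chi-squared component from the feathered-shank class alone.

The 3:1 ratio has 4 parts, so with N = 2361 the expected counts are:
  feathered-shank: 2361 × 3/4 = 1770.75
  clean-shank: 2361 × 1/4 = 590.25
Contribution of feathered-shank: (1785 − 1770.75)² / 1770.75 = 0.1147

0.115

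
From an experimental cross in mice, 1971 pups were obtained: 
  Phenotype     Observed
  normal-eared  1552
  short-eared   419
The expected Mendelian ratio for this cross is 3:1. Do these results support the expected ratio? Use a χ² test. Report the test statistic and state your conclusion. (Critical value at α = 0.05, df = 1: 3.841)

14.718; not consistent

Expected counts for N = 1971 under a 3:1 ratio (total parts = 4):
  normal-eared: 1971 × 3/4 = 1478.25
  short-eared: 1971 × 1/4 = 492.75
χ² = Σ (O − E)² / E
  normal-eared: (1552 − 1478.25)² / 1478.25 = 3.6794
  short-eared: (419 − 492.75)² / 492.75 = 11.0382
χ² = 3.6794 + 11.0382 = 14.7176 ≈ 14.718
Degrees of freedom = 2 − 1 = 1; critical value at α = 0.05 is 3.841.
Since 14.718 > 3.841, we reject the null hypothesis — the data do not fit the 3:1 ratio.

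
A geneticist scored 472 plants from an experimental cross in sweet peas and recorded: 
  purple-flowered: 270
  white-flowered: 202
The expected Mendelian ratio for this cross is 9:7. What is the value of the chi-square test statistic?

Total ratio parts = 16. Expected numbers out of 472:
  purple-flowered: 472 × 9/16 = 265.5
  white-flowered: 472 × 7/16 = 206.5
χ² = Σ (O − E)² / E
  purple-flowered: (270 − 265.5)² / 265.5 = 0.0763
  white-flowered: (202 − 206.5)² / 206.5 = 0.0981
χ² = 0.0763 + 0.0981 = 0.1744 ≈ 0.174

0.174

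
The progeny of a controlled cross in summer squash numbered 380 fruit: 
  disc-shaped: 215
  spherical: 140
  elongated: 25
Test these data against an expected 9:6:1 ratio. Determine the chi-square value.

0.117

The 9:6:1 ratio has 16 parts, so with N = 380 the expected counts are:
  disc-shaped: 380 × 9/16 = 213.75
  spherical: 380 × 6/16 = 142.5
  elongated: 380 × 1/16 = 23.75
χ² = Σ (O − E)² / E
  disc-shaped: (215 − 213.75)² / 213.75 = 0.0073
  spherical: (140 − 142.5)² / 142.5 = 0.0439
  elongated: (25 − 23.75)² / 23.75 = 0.0658
χ² = 0.0073 + 0.0439 + 0.0658 = 0.117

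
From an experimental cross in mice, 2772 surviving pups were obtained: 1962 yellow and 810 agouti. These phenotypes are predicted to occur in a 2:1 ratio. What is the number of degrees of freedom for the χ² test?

1

A goodness-of-fit test with 2 phenotype classes has df = 2 − 1 = 1.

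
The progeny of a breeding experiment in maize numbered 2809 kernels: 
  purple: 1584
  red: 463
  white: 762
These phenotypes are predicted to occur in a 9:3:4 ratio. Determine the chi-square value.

Total ratio parts = 16. Expected numbers out of 2809:
  purple: 2809 × 9/16 = 1580.0625
  red: 2809 × 3/16 = 526.6875
  white: 2809 × 4/16 = 702.25
χ² = Σ (O − E)² / E
  purple: (1584 − 1580.0625)² / 1580.0625 = 0.0098
  red: (463 − 526.6875)² / 526.6875 = 7.7011
  white: (762 − 702.25)² / 702.25 = 5.0837
χ² = 0.0098 + 7.7011 + 5.0837 = 12.7946 ≈ 12.795

12.795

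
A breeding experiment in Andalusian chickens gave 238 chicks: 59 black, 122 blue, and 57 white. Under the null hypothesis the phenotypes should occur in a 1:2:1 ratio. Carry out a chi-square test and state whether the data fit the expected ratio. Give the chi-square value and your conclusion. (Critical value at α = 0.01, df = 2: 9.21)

Total ratio parts = 4. Expected numbers out of 238:
  black: 238 × 1/4 = 59.5
  blue: 238 × 2/4 = 119
  white: 238 × 1/4 = 59.5
χ² = Σ (O − E)² / E
  black: (59 − 59.5)² / 59.5 = 0.0042
  blue: (122 − 119)² / 119 = 0.0756
  white: (57 − 59.5)² / 59.5 = 0.1050
χ² = 0.0042 + 0.0756 + 0.1050 = 0.1848 ≈ 0.185
Degrees of freedom = 3 − 1 = 2; critical value at α = 0.01 is 9.21.
Since 0.185 < 9.21, we fail to reject the null hypothesis — the data are consistent with the 1:2:1 ratio.

0.185; consistent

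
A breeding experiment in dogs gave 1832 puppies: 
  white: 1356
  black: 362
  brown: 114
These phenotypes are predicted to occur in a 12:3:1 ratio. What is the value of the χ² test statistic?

1.234

Expected counts for N = 1832 under a 12:3:1 ratio (total parts = 16):
  white: 1832 × 12/16 = 1374
  black: 1832 × 3/16 = 343.5
  brown: 1832 × 1/16 = 114.5
χ² = Σ (O − E)² / E
  white: (1356 − 1374)² / 1374 = 0.2358
  black: (362 − 343.5)² / 343.5 = 0.9964
  brown: (114 − 114.5)² / 114.5 = 0.0022
χ² = 0.2358 + 0.9964 + 0.0022 = 1.2344 ≈ 1.234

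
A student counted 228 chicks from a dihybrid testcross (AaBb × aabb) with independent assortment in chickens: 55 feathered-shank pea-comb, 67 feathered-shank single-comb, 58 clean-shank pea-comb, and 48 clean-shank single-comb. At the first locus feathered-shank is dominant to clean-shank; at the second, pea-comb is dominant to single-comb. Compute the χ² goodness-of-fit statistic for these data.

A dihybrid testcross with independent assortment gives a 1:1:1:1 ratio.
Expected counts for N = 228 under a 1:1:1:1 ratio (total parts = 4):
  feathered-shank pea-comb: 228 × 1/4 = 57
  feathered-shank single-comb: 228 × 1/4 = 57
  clean-shank pea-comb: 228 × 1/4 = 57
  clean-shank single-comb: 228 × 1/4 = 57
χ² = Σ (O − E)² / E
  feathered-shank pea-comb: (55 − 57)² / 57 = 0.0702
  feathered-shank single-comb: (67 − 57)² / 57 = 1.7544
  clean-shank pea-comb: (58 − 57)² / 57 = 0.0175
  clean-shank single-comb: (48 − 57)² / 57 = 1.4211
χ² = 0.0702 + 1.7544 + 0.0175 + 1.4211 = 3.2632 ≈ 3.263

3.263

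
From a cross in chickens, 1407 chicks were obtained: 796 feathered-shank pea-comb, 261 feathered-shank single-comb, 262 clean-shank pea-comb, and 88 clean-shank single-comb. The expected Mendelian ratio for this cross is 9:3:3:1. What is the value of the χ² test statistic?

0.069

Expected counts for N = 1407 under a 9:3:3:1 ratio (total parts = 16):
  feathered-shank pea-comb: 1407 × 9/16 = 791.4375
  feathered-shank single-comb: 1407 × 3/16 = 263.8125
  clean-shank pea-comb: 1407 × 3/16 = 263.8125
  clean-shank single-comb: 1407 × 1/16 = 87.9375
χ² = Σ (O − E)² / E
  feathered-shank pea-comb: (796 − 791.4375)² / 791.4375 = 0.0263
  feathered-shank single-comb: (261 − 263.8125)² / 263.8125 = 0.0300
  clean-shank pea-comb: (262 − 263.8125)² / 263.8125 = 0.0125
  clean-shank single-comb: (88 − 87.9375)² / 87.9375 = 0.0000
χ² = 0.0263 + 0.0300 + 0.0125 + 0.0000 = 0.0688 ≈ 0.069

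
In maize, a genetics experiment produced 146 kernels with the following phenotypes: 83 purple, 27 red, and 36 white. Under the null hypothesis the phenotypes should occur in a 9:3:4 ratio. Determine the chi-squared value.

0.021

Total ratio parts = 16. Expected numbers out of 146:
  purple: 146 × 9/16 = 82.125
  red: 146 × 3/16 = 27.375
  white: 146 × 4/16 = 36.5
χ² = Σ (O − E)² / E
  purple: (83 − 82.125)² / 82.125 = 0.0093
  red: (27 − 27.375)² / 27.375 = 0.0051
  white: (36 − 36.5)² / 36.5 = 0.0068
χ² = 0.0093 + 0.0051 + 0.0068 = 0.0212 ≈ 0.021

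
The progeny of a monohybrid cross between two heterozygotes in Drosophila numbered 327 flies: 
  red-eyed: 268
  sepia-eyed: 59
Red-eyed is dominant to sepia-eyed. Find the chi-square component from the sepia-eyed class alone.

6.331

For a monohybrid cross between heterozygotes with complete dominance, the expected phenotypic ratio is 3:1.
The 3:1 ratio has 4 parts, so with N = 327 the expected counts are:
  red-eyed: 327 × 3/4 = 245.25
  sepia-eyed: 327 × 1/4 = 81.75
Contribution of sepia-eyed: (59 − 81.75)² / 81.75 = 6.3310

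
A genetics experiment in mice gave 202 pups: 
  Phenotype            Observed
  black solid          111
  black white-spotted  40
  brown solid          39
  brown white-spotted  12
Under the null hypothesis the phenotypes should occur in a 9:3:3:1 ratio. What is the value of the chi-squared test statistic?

0.244

Under the 9:3:3:1 hypothesis (Σ ratio = 16, N = 202):
  black solid: 202 × 9/16 = 113.625
  black white-spotted: 202 × 3/16 = 37.875
  brown solid: 202 × 3/16 = 37.875
  brown white-spotted: 202 × 1/16 = 12.625
χ² = Σ (O − E)² / E
  black solid: (111 − 113.625)² / 113.625 = 0.0606
  black white-spotted: (40 − 37.875)² / 37.875 = 0.1192
  brown solid: (39 − 37.875)² / 37.875 = 0.0334
  brown white-spotted: (12 − 12.625)² / 12.625 = 0.0309
χ² = 0.0606 + 0.1192 + 0.0334 + 0.0309 = 0.2441 ≈ 0.244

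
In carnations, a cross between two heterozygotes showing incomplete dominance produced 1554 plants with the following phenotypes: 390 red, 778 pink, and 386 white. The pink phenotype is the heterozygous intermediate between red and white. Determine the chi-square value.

With incomplete dominance, a heterozygote × heterozygote cross gives a 1:2:1 phenotypic ratio.
Total ratio parts = 4. Expected numbers out of 1554:
  red: 1554 × 1/4 = 388.5
  pink: 1554 × 2/4 = 777
  white: 1554 × 1/4 = 388.5
χ² = Σ (O − E)² / E
  red: (390 − 388.5)² / 388.5 = 0.0058
  pink: (778 − 777)² / 777 = 0.0013
  white: (386 − 388.5)² / 388.5 = 0.0161
χ² = 0.0058 + 0.0013 + 0.0161 = 0.0232 ≈ 0.023

0.023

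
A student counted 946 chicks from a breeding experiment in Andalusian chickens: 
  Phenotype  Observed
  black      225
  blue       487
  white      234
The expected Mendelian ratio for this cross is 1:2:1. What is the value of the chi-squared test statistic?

1.000

The 1:2:1 ratio has 4 parts, so with N = 946 the expected counts are:
  black: 946 × 1/4 = 236.5
  blue: 946 × 2/4 = 473
  white: 946 × 1/4 = 236.5
χ² = Σ (O − E)² / E
  black: (225 − 236.5)² / 236.5 = 0.5592
  blue: (487 − 473)² / 473 = 0.4144
  white: (234 − 236.5)² / 236.5 = 0.0264
χ² = 0.5592 + 0.4144 + 0.0264 = 1.000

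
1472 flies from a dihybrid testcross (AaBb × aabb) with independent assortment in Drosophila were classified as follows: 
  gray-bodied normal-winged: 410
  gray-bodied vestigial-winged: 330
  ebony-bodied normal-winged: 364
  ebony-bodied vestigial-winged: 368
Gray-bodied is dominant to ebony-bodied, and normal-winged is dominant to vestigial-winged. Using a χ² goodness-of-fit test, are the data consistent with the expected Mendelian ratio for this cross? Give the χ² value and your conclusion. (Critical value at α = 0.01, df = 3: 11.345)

8.761; consistent

A dihybrid testcross with independent assortment gives a 1:1:1:1 ratio.
Expected counts for N = 1472 under a 1:1:1:1 ratio (total parts = 4):
  gray-bodied normal-winged: 1472 × 1/4 = 368
  gray-bodied vestigial-winged: 1472 × 1/4 = 368
  ebony-bodied normal-winged: 1472 × 1/4 = 368
  ebony-bodied vestigial-winged: 1472 × 1/4 = 368
χ² = Σ (O − E)² / E
  gray-bodied normal-winged: (410 − 368)² / 368 = 4.7935
  gray-bodied vestigial-winged: (330 − 368)² / 368 = 3.9239
  ebony-bodied normal-winged: (364 − 368)² / 368 = 0.0435
  ebony-bodied vestigial-winged: (368 − 368)² / 368 = 0.0000
χ² = 4.7935 + 3.9239 + 0.0435 + 0.0000 = 8.7609 ≈ 8.761
Degrees of freedom = 4 − 1 = 3; critical value at α = 0.01 is 11.345.
Since 8.761 < 11.345, we fail to reject the null hypothesis — the data are consistent with the 1:1:1:1 ratio.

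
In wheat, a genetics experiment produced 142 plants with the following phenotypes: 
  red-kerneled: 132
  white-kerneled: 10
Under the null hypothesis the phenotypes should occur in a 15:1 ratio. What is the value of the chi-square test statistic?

The 15:1 ratio has 16 parts, so with N = 142 the expected counts are:
  red-kerneled: 142 × 15/16 = 133.125
  white-kerneled: 142 × 1/16 = 8.875
χ² = Σ (O − E)² / E
  red-kerneled: (132 − 133.125)² / 133.125 = 0.0095
  white-kerneled: (10 − 8.875)² / 8.875 = 0.1426
χ² = 0.0095 + 0.1426 = 0.1521 ≈ 0.152

0.152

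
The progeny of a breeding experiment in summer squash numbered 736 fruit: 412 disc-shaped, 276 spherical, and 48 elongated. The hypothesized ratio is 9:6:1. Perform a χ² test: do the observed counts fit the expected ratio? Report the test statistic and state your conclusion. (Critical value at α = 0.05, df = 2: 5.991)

0.097; consistent

Total ratio parts = 16. Expected numbers out of 736:
  disc-shaped: 736 × 9/16 = 414
  spherical: 736 × 6/16 = 276
  elongated: 736 × 1/16 = 46
χ² = Σ (O − E)² / E
  disc-shaped: (412 − 414)² / 414 = 0.0097
  spherical: (276 − 276)² / 276 = 0.0000
  elongated: (48 − 46)² / 46 = 0.0870
χ² = 0.0097 + 0.0000 + 0.0870 = 0.0967 ≈ 0.097
Degrees of freedom = 3 − 1 = 2; critical value at α = 0.05 is 5.991.
Since 0.097 < 5.991, we fail to reject the null hypothesis — the data are consistent with the 9:6:1 ratio.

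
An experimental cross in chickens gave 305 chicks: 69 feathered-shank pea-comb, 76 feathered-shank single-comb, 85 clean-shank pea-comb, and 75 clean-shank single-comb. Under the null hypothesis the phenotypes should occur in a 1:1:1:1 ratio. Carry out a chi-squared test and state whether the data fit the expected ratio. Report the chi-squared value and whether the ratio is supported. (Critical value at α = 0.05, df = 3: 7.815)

Expected counts for N = 305 under a 1:1:1:1 ratio (total parts = 4):
  feathered-shank pea-comb: 305 × 1/4 = 76.25
  feathered-shank single-comb: 305 × 1/4 = 76.25
  clean-shank pea-comb: 305 × 1/4 = 76.25
  clean-shank single-comb: 305 × 1/4 = 76.25
χ² = Σ (O − E)² / E
  feathered-shank pea-comb: (69 − 76.25)² / 76.25 = 0.6893
  feathered-shank single-comb: (76 − 76.25)² / 76.25 = 0.0008
  clean-shank pea-comb: (85 − 76.25)² / 76.25 = 1.0041
  clean-shank single-comb: (75 − 76.25)² / 76.25 = 0.0205
χ² = 0.6893 + 0.0008 + 1.0041 + 0.0205 = 1.7147 ≈ 1.715
Degrees of freedom = 4 − 1 = 3; critical value at α = 0.05 is 7.815.
Since 1.715 < 7.815, we fail to reject the null hypothesis — the data are consistent with the 1:1:1:1 ratio.

1.715; consistent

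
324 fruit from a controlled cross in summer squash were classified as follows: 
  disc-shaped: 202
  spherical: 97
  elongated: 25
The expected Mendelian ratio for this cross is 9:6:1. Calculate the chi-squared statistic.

8.195

Expected counts for N = 324 under a 9:6:1 ratio (total parts = 16):
  disc-shaped: 324 × 9/16 = 182.25
  spherical: 324 × 6/16 = 121.5
  elongated: 324 × 1/16 = 20.25
χ² = Σ (O − E)² / E
  disc-shaped: (202 − 182.25)² / 182.25 = 2.1403
  spherical: (97 − 121.5)² / 121.5 = 4.9403
  elongated: (25 − 20.25)² / 20.25 = 1.1142
χ² = 2.1403 + 4.9403 + 1.1142 = 8.1948 ≈ 8.195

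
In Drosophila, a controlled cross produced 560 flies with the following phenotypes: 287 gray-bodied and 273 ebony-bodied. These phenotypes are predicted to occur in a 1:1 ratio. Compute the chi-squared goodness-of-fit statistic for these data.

0.350

Under the 1:1 hypothesis (Σ ratio = 2, N = 560):
  gray-bodied: 560 × 1/2 = 280
  ebony-bodied: 560 × 1/2 = 280
χ² = Σ (O − E)² / E
  gray-bodied: (287 − 280)² / 280 = 0.1750
  ebony-bodied: (273 − 280)² / 280 = 0.1750
χ² = 0.1750 + 0.1750 = 0.350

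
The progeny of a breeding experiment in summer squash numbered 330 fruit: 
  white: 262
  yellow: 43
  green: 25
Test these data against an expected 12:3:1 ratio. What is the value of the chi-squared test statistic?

7.535

Total ratio parts = 16. Expected numbers out of 330:
  white: 330 × 12/16 = 247.5
  yellow: 330 × 3/16 = 61.875
  green: 330 × 1/16 = 20.625
χ² = Σ (O − E)² / E
  white: (262 − 247.5)² / 247.5 = 0.8495
  yellow: (43 − 61.875)² / 61.875 = 5.7578
  green: (25 − 20.625)² / 20.625 = 0.9280
χ² = 0.8495 + 5.7578 + 0.9280 = 7.5353 ≈ 7.535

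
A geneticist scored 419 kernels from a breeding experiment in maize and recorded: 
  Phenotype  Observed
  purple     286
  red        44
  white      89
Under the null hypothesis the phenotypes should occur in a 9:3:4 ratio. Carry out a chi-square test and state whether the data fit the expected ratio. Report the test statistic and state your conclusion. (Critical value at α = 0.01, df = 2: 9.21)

28.314; not consistent

Under the 9:3:4 hypothesis (Σ ratio = 16, N = 419):
  purple: 419 × 9/16 = 235.6875
  red: 419 × 3/16 = 78.5625
  white: 419 × 4/16 = 104.75
χ² = Σ (O − E)² / E
  purple: (286 − 235.6875)² / 235.6875 = 10.7403
  red: (44 − 78.5625)² / 78.5625 = 15.2053
  white: (89 − 104.75)² / 104.75 = 2.3681
χ² = 10.7403 + 15.2053 + 2.3681 = 28.3137 ≈ 28.314
Degrees of freedom = 3 − 1 = 2; critical value at α = 0.01 is 9.21.
Since 28.314 > 9.21, we reject the null hypothesis — the data do not fit the 9:3:4 ratio.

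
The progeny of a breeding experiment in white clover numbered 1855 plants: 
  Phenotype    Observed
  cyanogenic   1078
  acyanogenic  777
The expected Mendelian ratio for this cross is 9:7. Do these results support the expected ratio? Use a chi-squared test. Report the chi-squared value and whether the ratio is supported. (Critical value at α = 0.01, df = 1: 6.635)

2.617; consistent

Under the 9:7 hypothesis (Σ ratio = 16, N = 1855):
  cyanogenic: 1855 × 9/16 = 1043.4375
  acyanogenic: 1855 × 7/16 = 811.5625
χ² = Σ (O − E)² / E
  cyanogenic: (1078 − 1043.4375)² / 1043.4375 = 1.1448
  acyanogenic: (777 − 811.5625)² / 811.5625 = 1.4719
χ² = 1.1448 + 1.4719 = 2.6167 ≈ 2.617
Degrees of freedom = 2 − 1 = 1; critical value at α = 0.01 is 6.635.
Since 2.617 < 6.635, we fail to reject the null hypothesis — the data are consistent with the 9:7 ratio.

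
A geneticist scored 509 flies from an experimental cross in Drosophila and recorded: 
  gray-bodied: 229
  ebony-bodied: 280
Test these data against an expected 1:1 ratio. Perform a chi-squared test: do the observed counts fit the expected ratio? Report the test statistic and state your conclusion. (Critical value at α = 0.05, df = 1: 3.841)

Total ratio parts = 2. Expected numbers out of 509:
  gray-bodied: 509 × 1/2 = 254.5
  ebony-bodied: 509 × 1/2 = 254.5
χ² = Σ (O − E)² / E
  gray-bodied: (229 − 254.5)² / 254.5 = 2.5550
  ebony-bodied: (280 − 254.5)² / 254.5 = 2.5550
χ² = 2.5550 + 2.5550 = 5.110
Degrees of freedom = 2 − 1 = 1; critical value at α = 0.05 is 3.841.
Since 5.110 > 3.841, we reject the null hypothesis — the data do not fit the 1:1 ratio.

5.110; not consistent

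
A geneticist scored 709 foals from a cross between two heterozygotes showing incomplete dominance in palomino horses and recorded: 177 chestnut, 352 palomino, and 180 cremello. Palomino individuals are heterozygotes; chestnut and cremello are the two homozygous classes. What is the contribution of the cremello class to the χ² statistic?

With incomplete dominance, a heterozygote × heterozygote cross gives a 1:2:1 phenotypic ratio.
Total ratio parts = 4. Expected numbers out of 709:
  chestnut: 709 × 1/4 = 177.25
  palomino: 709 × 2/4 = 354.5
  cremello: 709 × 1/4 = 177.25
Contribution of cremello: (180 − 177.25)² / 177.25 = 0.0427

0.043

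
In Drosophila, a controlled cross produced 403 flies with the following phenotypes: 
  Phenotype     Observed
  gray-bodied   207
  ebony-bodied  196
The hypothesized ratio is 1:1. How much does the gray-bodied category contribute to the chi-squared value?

0.150

Under the 1:1 hypothesis (Σ ratio = 2, N = 403):
  gray-bodied: 403 × 1/2 = 201.5
  ebony-bodied: 403 × 1/2 = 201.5
Contribution of gray-bodied: (207 − 201.5)² / 201.5 = 0.1501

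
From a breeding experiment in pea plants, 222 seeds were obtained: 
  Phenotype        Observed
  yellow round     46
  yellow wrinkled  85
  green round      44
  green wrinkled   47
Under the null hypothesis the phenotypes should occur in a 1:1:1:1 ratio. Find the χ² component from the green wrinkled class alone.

1.302

Total ratio parts = 4. Expected numbers out of 222:
  yellow round: 222 × 1/4 = 55.5
  yellow wrinkled: 222 × 1/4 = 55.5
  green round: 222 × 1/4 = 55.5
  green wrinkled: 222 × 1/4 = 55.5
Contribution of green wrinkled: (47 − 55.5)² / 55.5 = 1.3018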